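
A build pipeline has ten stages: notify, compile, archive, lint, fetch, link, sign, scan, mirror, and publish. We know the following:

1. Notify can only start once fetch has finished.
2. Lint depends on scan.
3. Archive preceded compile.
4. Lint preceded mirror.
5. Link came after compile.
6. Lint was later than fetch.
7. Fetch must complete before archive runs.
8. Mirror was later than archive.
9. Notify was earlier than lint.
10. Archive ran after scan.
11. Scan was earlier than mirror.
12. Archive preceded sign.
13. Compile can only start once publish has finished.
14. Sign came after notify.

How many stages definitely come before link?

Directly stated before link: compile.
Archive reaches link via archive → compile → link.
Fetch reaches link via fetch → archive → compile → link.
Publish reaches link via publish → compile → link.
Likewise scan reaches link by chaining the stated constraints.
That's archive, compile, fetch, publish, and scan — 5 in all.

5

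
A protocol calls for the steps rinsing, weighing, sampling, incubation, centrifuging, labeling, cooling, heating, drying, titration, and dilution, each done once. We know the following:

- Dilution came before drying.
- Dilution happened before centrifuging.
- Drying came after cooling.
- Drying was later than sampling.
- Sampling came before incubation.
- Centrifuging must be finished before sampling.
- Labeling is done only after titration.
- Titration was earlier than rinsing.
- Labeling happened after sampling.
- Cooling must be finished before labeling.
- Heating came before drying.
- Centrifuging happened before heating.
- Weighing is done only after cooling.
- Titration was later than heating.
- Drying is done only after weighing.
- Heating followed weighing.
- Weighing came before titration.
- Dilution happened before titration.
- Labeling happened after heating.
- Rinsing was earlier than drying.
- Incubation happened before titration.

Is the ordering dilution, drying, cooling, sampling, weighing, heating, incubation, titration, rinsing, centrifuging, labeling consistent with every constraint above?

no

The constraints require heating before drying, but in the proposed sequence drying appears ahead of heating. That one violation is enough.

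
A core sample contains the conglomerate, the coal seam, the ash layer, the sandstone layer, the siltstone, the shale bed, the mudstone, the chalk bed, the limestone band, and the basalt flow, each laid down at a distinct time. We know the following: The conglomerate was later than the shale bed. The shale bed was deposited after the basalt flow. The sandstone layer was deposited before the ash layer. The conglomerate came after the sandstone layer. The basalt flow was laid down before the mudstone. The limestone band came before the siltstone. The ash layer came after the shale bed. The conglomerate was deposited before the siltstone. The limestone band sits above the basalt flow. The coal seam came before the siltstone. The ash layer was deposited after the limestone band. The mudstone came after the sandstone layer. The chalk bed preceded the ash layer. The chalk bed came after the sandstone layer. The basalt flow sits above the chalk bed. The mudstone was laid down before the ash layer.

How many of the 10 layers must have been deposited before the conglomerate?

Directly stated before the conglomerate: the sandstone layer and the shale bed.
The basalt flow reaches the conglomerate via the basalt flow → the shale bed → the conglomerate.
The chalk bed reaches the conglomerate via the chalk bed → the basalt flow → the shale bed → the conglomerate.
That's the basalt flow, the chalk bed, the sandstone layer, and the shale bed — 4 in all.

4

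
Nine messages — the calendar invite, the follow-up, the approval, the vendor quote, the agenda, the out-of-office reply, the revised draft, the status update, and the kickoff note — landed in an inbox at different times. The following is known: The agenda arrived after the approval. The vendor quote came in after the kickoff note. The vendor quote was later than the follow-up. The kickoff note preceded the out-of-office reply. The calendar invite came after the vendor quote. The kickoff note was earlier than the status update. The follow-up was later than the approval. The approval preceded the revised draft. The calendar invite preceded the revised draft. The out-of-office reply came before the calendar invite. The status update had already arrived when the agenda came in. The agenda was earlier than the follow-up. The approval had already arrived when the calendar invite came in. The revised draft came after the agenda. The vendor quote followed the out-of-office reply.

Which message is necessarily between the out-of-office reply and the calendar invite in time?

Tracing the constraints gives the out-of-office reply → the vendor quote → the calendar invite, so the vendor quote sits after the out-of-office reply and before the calendar invite.
No other message is forced both after the out-of-office reply and before the calendar invite.

the vendor quote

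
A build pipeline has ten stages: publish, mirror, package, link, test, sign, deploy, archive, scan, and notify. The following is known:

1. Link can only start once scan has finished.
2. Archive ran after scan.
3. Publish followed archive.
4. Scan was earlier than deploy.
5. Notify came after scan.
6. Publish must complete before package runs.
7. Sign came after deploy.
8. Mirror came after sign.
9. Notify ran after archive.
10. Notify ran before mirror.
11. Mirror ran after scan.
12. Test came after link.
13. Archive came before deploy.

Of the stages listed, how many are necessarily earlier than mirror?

Directly stated before mirror: notify, scan, and sign.
Archive reaches mirror via archive → notify → mirror.
Deploy reaches mirror via deploy → sign → mirror.
No chain forces package (or any of the others) ahead of mirror.
That's archive, deploy, notify, scan, and sign — 5 in all.

5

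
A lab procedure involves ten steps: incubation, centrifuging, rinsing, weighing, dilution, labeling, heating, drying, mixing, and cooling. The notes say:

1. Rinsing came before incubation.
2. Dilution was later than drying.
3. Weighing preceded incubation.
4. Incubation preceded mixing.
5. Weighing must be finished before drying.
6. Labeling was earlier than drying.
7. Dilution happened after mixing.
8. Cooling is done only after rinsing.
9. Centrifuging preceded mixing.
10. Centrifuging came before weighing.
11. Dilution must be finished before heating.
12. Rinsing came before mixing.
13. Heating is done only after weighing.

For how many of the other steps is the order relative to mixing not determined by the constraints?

Forced before mixing: centrifuging, incubation, rinsing, and weighing; forced after mixing: dilution and heating.
That leaves cooling, drying, and labeling with no forced order relative to mixing — 3.

3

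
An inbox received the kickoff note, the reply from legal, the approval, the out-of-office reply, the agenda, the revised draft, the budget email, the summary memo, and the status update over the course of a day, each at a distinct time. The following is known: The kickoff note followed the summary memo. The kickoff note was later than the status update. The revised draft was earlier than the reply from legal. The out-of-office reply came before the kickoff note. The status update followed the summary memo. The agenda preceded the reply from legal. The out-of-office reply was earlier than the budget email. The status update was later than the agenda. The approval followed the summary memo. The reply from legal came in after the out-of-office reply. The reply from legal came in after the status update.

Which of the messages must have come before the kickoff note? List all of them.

Directly stated before the kickoff note: the out-of-office reply, the status update, and the summary memo.
The agenda reaches the kickoff note via the agenda → the status update → the kickoff note.
No chain forces the revised draft (or any of the others) ahead of the kickoff note.

the agenda, the out-of-office reply, the status update, the summary memo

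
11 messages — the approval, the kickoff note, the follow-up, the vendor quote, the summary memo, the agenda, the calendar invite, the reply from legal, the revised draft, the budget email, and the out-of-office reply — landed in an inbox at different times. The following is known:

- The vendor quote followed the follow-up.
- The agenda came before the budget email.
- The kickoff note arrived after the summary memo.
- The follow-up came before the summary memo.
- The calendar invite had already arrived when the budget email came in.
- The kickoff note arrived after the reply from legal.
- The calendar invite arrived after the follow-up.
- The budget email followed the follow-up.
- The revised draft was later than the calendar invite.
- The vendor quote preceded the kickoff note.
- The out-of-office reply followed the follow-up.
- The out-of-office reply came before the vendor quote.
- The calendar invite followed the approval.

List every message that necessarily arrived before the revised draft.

the approval, the calendar invite, the follow-up

Directly stated before the revised draft: the calendar invite.
The approval reaches the revised draft via the approval → the calendar invite → the revised draft.
The follow-up reaches the revised draft via the follow-up → the calendar invite → the revised draft.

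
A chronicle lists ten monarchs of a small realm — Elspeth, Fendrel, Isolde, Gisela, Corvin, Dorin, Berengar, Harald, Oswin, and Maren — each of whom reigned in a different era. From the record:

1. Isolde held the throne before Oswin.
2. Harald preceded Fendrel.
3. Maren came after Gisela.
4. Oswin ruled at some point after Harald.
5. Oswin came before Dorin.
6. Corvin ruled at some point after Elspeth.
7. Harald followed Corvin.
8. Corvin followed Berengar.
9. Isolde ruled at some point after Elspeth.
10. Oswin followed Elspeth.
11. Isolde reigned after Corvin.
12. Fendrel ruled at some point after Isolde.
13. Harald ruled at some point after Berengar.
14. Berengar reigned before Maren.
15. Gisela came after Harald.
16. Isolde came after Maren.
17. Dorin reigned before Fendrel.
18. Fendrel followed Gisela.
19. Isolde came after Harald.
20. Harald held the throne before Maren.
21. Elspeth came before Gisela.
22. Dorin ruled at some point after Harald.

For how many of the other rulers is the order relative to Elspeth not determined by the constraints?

Forced after Elspeth: Corvin, Dorin, Fendrel, Gisela, Harald, Isolde, Maren, and Oswin.
That leaves Berengar with no forced order relative to Elspeth — 1.

1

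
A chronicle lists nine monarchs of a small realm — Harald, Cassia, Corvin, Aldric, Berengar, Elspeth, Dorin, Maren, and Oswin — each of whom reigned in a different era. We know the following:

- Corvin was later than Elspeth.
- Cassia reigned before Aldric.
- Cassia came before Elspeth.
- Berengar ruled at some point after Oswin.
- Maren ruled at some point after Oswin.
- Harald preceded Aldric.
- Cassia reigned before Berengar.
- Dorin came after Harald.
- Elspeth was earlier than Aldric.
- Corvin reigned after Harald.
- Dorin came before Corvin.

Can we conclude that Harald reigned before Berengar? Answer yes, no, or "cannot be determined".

No chain of stated constraints runs from Harald to Berengar, and none runs from Berengar to Harald either.
So the relative order of Harald and Berengar is not fixed by the given facts.

cannot be determined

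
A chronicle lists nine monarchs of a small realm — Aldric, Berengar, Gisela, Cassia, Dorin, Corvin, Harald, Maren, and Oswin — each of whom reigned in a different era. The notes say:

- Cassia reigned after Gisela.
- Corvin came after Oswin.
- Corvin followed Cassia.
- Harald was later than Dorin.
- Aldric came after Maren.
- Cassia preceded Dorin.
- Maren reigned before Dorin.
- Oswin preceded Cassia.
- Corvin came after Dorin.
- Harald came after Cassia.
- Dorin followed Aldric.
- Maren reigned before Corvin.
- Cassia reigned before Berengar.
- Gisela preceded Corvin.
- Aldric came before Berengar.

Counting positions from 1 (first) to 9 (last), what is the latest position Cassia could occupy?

Cassia must come before Berengar, Corvin, Dorin, and Harald — 4 rulers forced after them.
Everything else can be placed before Cassia in some valid order, so Cassia can sit as late as position 9 − 4 = 5.

5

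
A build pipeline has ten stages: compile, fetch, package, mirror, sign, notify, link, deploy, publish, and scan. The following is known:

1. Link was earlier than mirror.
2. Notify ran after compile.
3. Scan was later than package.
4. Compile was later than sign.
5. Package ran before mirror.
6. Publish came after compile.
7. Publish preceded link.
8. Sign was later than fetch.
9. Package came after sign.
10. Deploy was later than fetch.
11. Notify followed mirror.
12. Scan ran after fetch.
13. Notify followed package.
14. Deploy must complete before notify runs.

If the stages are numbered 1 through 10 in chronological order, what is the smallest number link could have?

Compile, fetch, publish, and sign must all come before link — 4 forced predecessors.
Nothing else is forced ahead of link, so its earliest slot is position 4 + 1 = 5.

5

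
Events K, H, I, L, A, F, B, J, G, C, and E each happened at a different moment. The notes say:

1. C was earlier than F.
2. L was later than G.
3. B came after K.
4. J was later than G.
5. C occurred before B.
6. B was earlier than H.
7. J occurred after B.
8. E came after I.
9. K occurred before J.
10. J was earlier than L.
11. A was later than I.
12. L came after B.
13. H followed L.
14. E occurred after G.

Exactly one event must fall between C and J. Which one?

B

Tracing the constraints gives C → B → J, so B sits after C and before J.
No other event is forced both after C and before J.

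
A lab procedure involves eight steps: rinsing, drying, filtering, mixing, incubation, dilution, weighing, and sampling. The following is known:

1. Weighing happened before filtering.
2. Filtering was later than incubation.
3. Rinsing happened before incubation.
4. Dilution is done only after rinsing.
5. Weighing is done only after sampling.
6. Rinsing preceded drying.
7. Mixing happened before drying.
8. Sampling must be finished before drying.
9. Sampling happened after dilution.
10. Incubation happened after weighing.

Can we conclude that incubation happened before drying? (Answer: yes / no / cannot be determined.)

cannot be determined

No chain of stated constraints runs from incubation to drying, and none runs from drying to incubation either.
So the relative order of incubation and drying is not fixed by the given facts.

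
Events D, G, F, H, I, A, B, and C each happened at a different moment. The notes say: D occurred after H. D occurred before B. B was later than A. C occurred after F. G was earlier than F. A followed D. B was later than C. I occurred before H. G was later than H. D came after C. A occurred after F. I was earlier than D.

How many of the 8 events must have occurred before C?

4

Directly stated before C: F.
G reaches C via G → F → C.
H reaches C via H → G → F → C.
I reaches C via I → H → G → F → C.
No chain forces B (or any of the others) ahead of C.
That's F, G, H, and I — 4 in all.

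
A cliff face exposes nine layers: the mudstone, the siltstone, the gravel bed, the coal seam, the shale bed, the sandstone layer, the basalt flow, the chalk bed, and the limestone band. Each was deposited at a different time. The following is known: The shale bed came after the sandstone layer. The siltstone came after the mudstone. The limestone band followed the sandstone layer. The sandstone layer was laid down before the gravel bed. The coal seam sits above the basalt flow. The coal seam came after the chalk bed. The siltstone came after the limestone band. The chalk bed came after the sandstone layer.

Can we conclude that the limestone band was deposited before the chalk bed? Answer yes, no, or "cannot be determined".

No chain of stated constraints runs from the limestone band to the chalk bed, and none runs from the chalk bed to the limestone band either.
So the relative order of the limestone band and the chalk bed is not fixed by the given facts.

cannot be determined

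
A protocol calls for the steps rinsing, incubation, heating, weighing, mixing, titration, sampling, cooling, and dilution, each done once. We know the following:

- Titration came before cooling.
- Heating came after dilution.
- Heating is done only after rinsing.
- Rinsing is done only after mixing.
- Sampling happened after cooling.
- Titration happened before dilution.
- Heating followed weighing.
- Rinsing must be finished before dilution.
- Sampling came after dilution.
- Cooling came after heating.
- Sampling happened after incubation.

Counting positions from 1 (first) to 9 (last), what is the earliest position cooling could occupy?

7

Dilution, heating, mixing, rinsing, titration, and weighing must all come before cooling — 6 forced predecessors.
Nothing else is forced ahead of cooling, so its earliest slot is position 6 + 1 = 7.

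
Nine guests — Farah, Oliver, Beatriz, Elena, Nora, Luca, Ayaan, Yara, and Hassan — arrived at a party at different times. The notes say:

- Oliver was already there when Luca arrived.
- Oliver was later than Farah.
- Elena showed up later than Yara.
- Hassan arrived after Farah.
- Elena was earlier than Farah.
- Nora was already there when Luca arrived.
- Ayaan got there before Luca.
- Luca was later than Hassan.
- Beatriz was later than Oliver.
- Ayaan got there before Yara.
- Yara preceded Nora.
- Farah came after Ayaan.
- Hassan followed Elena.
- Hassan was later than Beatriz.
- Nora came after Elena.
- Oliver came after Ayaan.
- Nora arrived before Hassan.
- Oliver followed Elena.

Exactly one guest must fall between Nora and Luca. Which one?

Tracing the constraints gives Nora → Hassan → Luca, so Hassan sits after Nora and before Luca.
No other guest is forced both after Nora and before Luca.

Hassan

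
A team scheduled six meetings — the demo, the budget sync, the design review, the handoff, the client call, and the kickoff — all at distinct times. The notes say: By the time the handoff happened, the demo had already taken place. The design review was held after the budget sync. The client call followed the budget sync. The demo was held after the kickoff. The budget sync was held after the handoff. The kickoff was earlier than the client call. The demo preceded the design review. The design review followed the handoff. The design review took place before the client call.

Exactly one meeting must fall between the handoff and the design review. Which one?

the budget sync

Tracing the constraints gives the handoff → the budget sync → the design review, so the budget sync sits after the handoff and before the design review.
No other meeting is forced both after the handoff and before the design review.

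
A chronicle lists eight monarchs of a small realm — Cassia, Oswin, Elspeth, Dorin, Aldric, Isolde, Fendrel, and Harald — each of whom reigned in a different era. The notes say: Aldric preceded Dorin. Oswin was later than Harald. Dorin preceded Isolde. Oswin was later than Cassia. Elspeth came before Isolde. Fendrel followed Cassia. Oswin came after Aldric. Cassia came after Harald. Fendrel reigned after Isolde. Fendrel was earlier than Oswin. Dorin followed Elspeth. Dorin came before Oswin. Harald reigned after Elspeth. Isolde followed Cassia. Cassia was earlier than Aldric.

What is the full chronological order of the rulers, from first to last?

Elspeth, Harald, Cassia, Aldric, Dorin, Isolde, Fendrel, Oswin

The constraints fix every adjacent pair, so only one ordering works:
Elspeth → Harald → Cassia → Aldric → Dorin → Isolde → Fendrel → Oswin.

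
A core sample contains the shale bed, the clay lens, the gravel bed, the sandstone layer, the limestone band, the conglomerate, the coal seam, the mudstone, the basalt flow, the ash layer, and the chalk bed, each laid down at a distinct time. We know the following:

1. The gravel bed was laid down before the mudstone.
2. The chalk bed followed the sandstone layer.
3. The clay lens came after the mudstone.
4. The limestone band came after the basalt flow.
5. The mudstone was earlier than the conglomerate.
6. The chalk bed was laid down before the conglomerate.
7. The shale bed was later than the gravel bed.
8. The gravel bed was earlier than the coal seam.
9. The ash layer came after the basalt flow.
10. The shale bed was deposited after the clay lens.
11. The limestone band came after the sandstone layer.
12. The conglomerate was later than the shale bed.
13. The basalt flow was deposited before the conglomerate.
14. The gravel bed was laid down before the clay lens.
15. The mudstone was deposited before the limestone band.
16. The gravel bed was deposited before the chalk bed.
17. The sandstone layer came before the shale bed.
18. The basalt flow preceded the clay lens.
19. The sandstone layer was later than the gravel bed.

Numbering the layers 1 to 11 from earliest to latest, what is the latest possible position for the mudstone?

7

The mudstone must come before the clay lens, the conglomerate, the limestone band, and the shale bed — 4 layers forced after it.
Everything else can be placed before the mudstone in some valid order, so the mudstone can sit as late as position 11 − 4 = 7.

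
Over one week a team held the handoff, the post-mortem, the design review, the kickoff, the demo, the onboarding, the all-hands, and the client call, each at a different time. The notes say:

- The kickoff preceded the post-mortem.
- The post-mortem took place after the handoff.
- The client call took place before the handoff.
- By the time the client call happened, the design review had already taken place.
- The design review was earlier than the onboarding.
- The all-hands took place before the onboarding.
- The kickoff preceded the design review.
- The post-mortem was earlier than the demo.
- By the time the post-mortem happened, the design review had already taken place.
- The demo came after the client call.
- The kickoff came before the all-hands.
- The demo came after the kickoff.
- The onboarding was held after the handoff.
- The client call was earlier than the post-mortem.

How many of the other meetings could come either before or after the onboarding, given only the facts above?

2

Forced before the onboarding: the all-hands, the client call, the design review, the handoff, and the kickoff.
That leaves the demo and the post-mortem with no forced order relative to the onboarding — 2.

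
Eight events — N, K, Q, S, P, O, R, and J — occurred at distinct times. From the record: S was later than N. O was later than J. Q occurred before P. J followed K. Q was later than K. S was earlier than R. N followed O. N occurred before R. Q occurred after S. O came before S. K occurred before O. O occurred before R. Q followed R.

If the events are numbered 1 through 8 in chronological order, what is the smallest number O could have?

3

J and K must both come before O — 2 forced predecessors.
Nothing else is forced ahead of O, so its earliest slot is position 2 + 1 = 3.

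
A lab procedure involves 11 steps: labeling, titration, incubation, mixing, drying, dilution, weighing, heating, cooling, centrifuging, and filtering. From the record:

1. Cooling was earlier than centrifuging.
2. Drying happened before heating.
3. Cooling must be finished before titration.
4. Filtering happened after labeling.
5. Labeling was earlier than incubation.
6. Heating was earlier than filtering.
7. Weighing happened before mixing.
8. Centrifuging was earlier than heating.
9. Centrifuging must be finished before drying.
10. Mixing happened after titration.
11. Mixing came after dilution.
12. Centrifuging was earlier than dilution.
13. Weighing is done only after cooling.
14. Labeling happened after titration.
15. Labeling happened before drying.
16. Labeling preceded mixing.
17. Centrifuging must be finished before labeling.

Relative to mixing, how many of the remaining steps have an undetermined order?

4

Forced before mixing: centrifuging, cooling, dilution, labeling, titration, and weighing.
That leaves drying, filtering, heating, and incubation with no forced order relative to mixing — 4.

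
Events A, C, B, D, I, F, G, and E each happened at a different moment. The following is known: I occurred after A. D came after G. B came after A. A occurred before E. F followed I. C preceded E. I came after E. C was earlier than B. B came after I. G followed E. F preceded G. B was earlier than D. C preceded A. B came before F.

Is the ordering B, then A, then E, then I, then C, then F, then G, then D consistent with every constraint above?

no

The constraints require I before B, but in the proposed sequence B appears ahead of I. That one violation is enough.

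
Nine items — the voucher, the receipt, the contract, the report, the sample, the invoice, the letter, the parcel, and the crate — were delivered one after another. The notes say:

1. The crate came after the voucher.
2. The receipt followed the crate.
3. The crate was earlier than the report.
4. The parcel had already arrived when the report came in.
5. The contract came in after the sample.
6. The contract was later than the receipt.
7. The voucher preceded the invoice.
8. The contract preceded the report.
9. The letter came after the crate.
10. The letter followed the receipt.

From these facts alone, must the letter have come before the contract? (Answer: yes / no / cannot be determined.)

No chain of stated constraints runs from the letter to the contract, and none runs from the contract to the letter either.
So the relative order of the letter and the contract is not fixed by the given facts.

cannot be determined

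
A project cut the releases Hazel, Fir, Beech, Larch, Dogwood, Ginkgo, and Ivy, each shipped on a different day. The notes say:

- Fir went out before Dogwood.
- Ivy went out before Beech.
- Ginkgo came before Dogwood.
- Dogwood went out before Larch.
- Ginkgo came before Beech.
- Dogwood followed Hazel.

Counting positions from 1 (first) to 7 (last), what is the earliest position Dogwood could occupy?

4

Fir, Ginkgo, and Hazel must all come before Dogwood — 3 forced predecessors.
Nothing else is forced ahead of Dogwood, so its earliest slot is position 3 + 1 = 4.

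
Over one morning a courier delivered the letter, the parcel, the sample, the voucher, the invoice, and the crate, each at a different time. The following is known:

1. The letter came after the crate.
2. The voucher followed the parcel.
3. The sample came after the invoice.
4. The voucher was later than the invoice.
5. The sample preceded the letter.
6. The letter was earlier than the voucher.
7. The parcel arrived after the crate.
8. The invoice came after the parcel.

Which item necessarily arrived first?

the crate

The crate has a chain of constraints placing it before every other item, so the crate must be first.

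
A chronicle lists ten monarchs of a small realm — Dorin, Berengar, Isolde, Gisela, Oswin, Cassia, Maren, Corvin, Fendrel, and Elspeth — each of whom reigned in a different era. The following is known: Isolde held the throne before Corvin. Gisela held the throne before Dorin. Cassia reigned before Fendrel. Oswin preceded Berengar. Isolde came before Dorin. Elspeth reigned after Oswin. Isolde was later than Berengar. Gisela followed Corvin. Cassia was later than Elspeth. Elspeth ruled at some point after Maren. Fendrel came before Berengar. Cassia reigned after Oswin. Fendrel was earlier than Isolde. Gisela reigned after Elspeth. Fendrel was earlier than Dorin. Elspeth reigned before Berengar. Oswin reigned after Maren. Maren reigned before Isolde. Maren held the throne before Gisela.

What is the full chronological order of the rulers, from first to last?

Maren, Oswin, Elspeth, Cassia, Fendrel, Berengar, Isolde, Corvin, Gisela, Dorin

The constraints fix every adjacent pair, so only one ordering works:
Maren → Oswin → Elspeth → Cassia → Fendrel → Berengar → Isolde → Corvin → Gisela → Dorin.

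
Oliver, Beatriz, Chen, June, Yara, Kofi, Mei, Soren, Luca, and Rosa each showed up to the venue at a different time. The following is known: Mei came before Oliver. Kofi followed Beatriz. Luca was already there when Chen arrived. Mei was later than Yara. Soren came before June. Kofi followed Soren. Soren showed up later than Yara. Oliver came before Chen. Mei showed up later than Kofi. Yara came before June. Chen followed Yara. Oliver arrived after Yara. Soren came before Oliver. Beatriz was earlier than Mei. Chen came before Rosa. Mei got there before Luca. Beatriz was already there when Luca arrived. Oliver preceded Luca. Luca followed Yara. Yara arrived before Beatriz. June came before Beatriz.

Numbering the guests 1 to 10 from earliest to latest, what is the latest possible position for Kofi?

5

Kofi must come before Chen, Luca, Mei, Oliver, and Rosa — 5 guests forced after them.
Everything else can be placed before Kofi in some valid order, so Kofi can sit as late as position 10 − 5 = 5.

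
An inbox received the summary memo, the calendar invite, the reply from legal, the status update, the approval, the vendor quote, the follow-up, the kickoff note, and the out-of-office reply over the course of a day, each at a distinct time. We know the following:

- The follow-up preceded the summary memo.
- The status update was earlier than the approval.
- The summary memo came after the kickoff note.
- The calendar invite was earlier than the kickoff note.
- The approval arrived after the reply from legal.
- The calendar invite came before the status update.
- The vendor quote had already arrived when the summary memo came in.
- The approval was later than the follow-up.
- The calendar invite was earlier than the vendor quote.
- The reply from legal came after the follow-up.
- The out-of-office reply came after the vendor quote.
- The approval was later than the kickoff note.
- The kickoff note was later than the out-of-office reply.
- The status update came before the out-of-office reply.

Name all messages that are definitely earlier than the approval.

the calendar invite, the follow-up, the kickoff note, the out-of-office reply, the reply from legal, the status update, the vendor quote

Directly stated before the approval: the follow-up, the kickoff note, the reply from legal, and the status update.
The calendar invite reaches the approval via the calendar invite → the status update → the approval.
The out-of-office reply reaches the approval via the out-of-office reply → the kickoff note → the approval.
The vendor quote reaches the approval via the vendor quote → the out-of-office reply → the kickoff note → the approval.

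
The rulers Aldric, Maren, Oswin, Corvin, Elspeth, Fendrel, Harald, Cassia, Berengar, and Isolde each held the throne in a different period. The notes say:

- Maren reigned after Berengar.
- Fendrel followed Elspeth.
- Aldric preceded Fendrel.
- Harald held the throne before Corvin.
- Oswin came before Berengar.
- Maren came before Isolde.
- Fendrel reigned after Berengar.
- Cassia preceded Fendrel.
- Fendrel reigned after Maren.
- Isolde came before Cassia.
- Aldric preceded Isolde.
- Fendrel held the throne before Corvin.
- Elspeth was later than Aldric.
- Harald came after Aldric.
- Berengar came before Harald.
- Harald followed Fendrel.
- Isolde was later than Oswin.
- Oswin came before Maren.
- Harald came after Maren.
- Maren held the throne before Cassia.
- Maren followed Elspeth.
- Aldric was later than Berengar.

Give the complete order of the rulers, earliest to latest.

The constraints fix every adjacent pair, so only one ordering works:
Oswin → Berengar → Aldric → Elspeth → Maren → Isolde → Cassia → Fendrel → Harald → Corvin.

Oswin, Berengar, Aldric, Elspeth, Maren, Isolde, Cassia, Fendrel, Harald, Corvin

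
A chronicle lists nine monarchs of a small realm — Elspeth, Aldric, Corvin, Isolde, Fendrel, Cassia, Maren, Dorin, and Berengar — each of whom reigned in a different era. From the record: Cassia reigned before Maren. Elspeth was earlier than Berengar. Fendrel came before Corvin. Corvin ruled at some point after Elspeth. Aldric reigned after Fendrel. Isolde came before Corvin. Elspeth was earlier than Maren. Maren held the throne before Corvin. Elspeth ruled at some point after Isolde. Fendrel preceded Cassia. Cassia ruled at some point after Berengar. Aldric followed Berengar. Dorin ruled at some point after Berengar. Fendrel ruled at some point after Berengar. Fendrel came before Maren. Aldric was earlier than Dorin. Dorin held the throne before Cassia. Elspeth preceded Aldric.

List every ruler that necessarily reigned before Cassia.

Aldric, Berengar, Dorin, Elspeth, Fendrel, Isolde

Directly stated before Cassia: Berengar, Dorin, and Fendrel.
Aldric reaches Cassia via Aldric → Dorin → Cassia.
Elspeth reaches Cassia via Elspeth → Berengar → Cassia.
Isolde reaches Cassia via Isolde → Elspeth → Berengar → Cassia.
No chain forces Maren (or any of the others) ahead of Cassia.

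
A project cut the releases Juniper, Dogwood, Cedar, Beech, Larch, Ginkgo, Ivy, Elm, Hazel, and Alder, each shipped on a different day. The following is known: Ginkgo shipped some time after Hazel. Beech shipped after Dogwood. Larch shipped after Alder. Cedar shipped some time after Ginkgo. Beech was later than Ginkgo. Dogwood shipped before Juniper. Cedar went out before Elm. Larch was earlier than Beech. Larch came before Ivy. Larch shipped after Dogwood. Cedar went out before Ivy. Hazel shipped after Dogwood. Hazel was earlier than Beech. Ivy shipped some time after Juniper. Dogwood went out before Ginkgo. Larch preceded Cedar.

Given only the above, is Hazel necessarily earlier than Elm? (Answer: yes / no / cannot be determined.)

Chain the constraints: Hazel → Ginkgo → Cedar → Elm. Each link is directly stated, so Hazel comes before Elm.

yes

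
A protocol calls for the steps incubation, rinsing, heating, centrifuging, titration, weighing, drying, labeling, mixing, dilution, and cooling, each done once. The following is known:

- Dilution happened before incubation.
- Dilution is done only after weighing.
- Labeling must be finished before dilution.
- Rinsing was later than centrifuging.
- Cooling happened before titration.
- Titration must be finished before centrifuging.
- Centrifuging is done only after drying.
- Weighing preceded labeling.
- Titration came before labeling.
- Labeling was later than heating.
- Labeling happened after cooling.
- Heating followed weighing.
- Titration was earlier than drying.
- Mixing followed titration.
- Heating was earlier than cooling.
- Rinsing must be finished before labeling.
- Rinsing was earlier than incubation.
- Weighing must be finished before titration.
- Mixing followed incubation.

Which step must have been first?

Weighing has a chain of constraints placing it before every other step, so weighing must be first.

weighing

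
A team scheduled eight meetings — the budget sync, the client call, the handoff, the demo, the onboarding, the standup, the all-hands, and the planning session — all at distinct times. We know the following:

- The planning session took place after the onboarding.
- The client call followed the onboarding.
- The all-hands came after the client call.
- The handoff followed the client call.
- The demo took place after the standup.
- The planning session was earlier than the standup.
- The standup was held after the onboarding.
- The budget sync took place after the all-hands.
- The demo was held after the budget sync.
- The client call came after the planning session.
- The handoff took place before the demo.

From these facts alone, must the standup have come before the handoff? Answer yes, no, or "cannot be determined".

No chain of stated constraints runs from the standup to the handoff, and none runs from the handoff to the standup either.
So the relative order of the standup and the handoff is not fixed by the given facts.

cannot be determined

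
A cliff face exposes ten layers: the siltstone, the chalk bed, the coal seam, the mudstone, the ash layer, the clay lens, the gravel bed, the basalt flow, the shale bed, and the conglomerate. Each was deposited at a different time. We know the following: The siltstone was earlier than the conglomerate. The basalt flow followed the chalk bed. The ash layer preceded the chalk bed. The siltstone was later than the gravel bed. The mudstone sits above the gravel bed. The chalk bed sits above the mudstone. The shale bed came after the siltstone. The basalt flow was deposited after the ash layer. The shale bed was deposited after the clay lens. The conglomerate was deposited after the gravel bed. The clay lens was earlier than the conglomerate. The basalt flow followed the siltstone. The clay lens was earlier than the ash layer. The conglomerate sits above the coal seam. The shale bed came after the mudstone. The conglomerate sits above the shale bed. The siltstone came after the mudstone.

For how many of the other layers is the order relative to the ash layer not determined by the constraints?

6

Forced before the ash layer: the clay lens; forced after the ash layer: the basalt flow and the chalk bed.
That leaves the coal seam, the conglomerate, the gravel bed, the mudstone, the shale bed, and the siltstone with no forced order relative to the ash layer — 6.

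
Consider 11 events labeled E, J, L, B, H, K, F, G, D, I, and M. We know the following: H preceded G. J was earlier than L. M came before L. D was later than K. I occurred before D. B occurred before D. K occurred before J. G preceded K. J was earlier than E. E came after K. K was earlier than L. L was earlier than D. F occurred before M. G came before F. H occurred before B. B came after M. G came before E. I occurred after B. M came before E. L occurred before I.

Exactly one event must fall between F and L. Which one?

Tracing the constraints gives F → M → L, so M sits after F and before L.
No other event is forced both after F and before L.

M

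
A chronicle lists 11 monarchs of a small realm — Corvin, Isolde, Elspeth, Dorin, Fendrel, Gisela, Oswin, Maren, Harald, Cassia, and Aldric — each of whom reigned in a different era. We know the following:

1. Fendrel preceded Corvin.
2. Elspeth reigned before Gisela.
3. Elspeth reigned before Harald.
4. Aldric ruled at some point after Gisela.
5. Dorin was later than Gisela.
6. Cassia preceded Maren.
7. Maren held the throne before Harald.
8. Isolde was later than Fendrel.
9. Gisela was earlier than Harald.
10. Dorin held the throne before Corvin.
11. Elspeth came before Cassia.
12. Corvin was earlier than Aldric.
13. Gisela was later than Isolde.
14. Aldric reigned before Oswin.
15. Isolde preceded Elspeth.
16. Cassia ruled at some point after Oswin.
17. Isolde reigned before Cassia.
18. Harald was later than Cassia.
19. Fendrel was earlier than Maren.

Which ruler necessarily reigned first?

Fendrel has a chain of constraints placing them before every other ruler, so Fendrel must be first.

Fendrel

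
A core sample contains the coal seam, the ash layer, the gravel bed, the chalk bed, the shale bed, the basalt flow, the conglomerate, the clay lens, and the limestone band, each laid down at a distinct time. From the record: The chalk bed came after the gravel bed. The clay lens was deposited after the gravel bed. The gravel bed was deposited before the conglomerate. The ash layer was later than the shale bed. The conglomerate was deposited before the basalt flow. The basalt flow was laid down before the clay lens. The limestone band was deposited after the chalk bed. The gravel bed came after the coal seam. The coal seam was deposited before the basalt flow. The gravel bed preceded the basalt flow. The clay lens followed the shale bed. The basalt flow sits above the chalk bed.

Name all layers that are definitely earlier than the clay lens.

Directly stated before the clay lens: the basalt flow, the gravel bed, and the shale bed.
The chalk bed reaches the clay lens via the chalk bed → the basalt flow → the clay lens.
The coal seam reaches the clay lens via the coal seam → the basalt flow → the clay lens.
The conglomerate reaches the clay lens via the conglomerate → the basalt flow → the clay lens.

the basalt flow, the chalk bed, the coal seam, the conglomerate, the gravel bed, the shale bed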